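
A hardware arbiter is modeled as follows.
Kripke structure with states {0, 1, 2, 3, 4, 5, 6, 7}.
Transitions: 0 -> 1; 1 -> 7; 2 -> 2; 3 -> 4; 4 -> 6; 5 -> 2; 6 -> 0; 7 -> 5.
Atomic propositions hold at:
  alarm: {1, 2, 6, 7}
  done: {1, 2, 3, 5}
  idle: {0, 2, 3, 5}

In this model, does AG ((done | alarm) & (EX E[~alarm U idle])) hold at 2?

Sat(done | alarm) = {1, 2, 3, 5, 6, 7}
Sat(~alarm) = {0, 3, 4, 5}
E[~alarm U idle]: least fixpoint, start Z0 = Sat(idle) = {0, 2, 3, 5}, add states in Sat(~alarm) with some successor in Z. Already a fixed point.
Sat(E[~alarm U idle]) = {0, 2, 3, 5}
Sat(EX E[~alarm U idle]) = {s : some successor in {0, 2, 3, 5}} = {2, 5, 6, 7}
Sat((done | alarm) & (EX E[~alarm U idle])) = {2, 5, 6, 7}
AG ((done | alarm) & (EX E[~alarm U idle])): greatest fixpoint, start Z0 = {2, 5, 6, 7}, keep only states in Sat with every successor in Z. Z1 = {2, 5, 7}; fixed.
Sat(AG ((done | alarm) & (EX E[~alarm U idle]))) = {2, 5, 7}
2 ∈ Sat(AG ((done | alarm) & (EX E[~alarm U idle]))) = {2, 5, 7}, so the formula holds at 2.

Yes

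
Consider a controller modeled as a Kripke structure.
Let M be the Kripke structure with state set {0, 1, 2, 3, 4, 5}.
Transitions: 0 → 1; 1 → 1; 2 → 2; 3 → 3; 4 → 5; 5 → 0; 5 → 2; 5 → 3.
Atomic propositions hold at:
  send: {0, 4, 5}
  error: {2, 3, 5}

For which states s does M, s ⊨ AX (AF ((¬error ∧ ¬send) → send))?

Sat(¬error) = {0, 1, 4}
Sat(¬send) = {1, 2, 3}
Sat(¬error ∧ ¬send) = {1}
Sat((¬error ∧ ¬send) → send) = {0, 2, 3, 4, 5}
AF ((¬error ∧ ¬send) → send): least fixpoint, start Z0 = {0, 2, 3, 4, 5}, add states with every successor in Z. Already a fixed point.
Sat(AF ((¬error ∧ ¬send) → send)) = {0, 2, 3, 4, 5}
Sat(AX (AF ((¬error ∧ ¬send) → send))) = {s : every successor in {0, 2, 3, 4, 5}} = {2, 3, 4, 5}

{2, 3, 4, 5}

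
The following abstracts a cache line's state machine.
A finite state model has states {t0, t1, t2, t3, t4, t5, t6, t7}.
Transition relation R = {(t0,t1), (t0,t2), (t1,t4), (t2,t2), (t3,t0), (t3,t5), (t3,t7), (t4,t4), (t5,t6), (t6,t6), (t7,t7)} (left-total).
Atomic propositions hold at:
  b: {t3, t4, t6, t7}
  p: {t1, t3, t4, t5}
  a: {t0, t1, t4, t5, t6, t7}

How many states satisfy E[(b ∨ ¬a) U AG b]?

4

Sat(¬a) = {t2, t3}
Sat(b ∨ ¬a) = {t2, t3, t4, t6, t7}
AG b: greatest fixpoint, start Z0 = {t3, t4, t6, t7}, keep only states in Sat with every successor in Z. Z1 = {t4, t6, t7}; fixed.
Sat(AG b) = {t4, t6, t7}
E[(b ∨ ¬a) U AG b]: least fixpoint, start Z0 = Sat(AG b) = {t4, t6, t7}, add states in Sat(b ∨ ¬a) with some successor in Z. Z1 = {t3, t4, t6, t7}; fixed.
Sat(E[(b ∨ ¬a) U AG b]) = {t3, t4, t6, t7}
|Sat(E[(b ∨ ¬a) U AG b])| = |{t3, t4, t6, t7}| = 4.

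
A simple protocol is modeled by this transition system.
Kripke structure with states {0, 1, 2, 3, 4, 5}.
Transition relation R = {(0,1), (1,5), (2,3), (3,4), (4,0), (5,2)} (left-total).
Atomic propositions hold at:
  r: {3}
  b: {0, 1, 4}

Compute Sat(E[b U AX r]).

{2}

Sat(AX r) = {s : every successor in {3}} = {2}
E[b U AX r]: least fixpoint, start Z0 = Sat(AX r) = {2}, add states in Sat(b) with some successor in Z. Already a fixed point.
Sat(E[b U AX r]) = {2}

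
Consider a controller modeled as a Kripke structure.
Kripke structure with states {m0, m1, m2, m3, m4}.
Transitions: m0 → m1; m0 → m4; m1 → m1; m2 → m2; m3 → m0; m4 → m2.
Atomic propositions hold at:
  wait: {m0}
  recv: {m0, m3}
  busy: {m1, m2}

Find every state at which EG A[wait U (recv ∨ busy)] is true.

{m0, m1, m2, m3}

Sat(recv ∨ busy) = {m0, m1, m2, m3}
A[wait U (recv ∨ busy)]: least fixpoint, start Z0 = Sat((recv ∨ busy)) = {m0, m1, m2, m3}, add states in Sat(wait) with every successor in Z. Already a fixed point.
Sat(A[wait U (recv ∨ busy)]) = {m0, m1, m2, m3}
EG A[wait U (recv ∨ busy)]: greatest fixpoint, start Z0 = {m0, m1, m2, m3}, keep only states in Sat with some successor in Z. Already a fixed point.
Sat(EG A[wait U (recv ∨ busy)]) = {m0, m1, m2, m3}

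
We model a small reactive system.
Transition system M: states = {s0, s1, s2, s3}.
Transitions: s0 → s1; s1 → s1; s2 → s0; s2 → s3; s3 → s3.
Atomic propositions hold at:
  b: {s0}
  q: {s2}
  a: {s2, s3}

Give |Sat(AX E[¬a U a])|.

1

Sat(¬a) = {s0, s1}
E[¬a U a]: least fixpoint, start Z0 = Sat(a) = {s2, s3}, add states in Sat(¬a) with some successor in Z. Already a fixed point.
Sat(E[¬a U a]) = {s2, s3}
Sat(AX E[¬a U a]) = {s : every successor in {s2, s3}} = {s3}
|Sat(AX E[¬a U a])| = |{s3}| = 1.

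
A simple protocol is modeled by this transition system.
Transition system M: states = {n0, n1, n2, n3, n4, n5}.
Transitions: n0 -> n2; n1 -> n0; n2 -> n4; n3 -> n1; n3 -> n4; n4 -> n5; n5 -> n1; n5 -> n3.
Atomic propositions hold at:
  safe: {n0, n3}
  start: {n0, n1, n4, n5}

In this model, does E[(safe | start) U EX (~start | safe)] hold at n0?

Sat(safe | start) = {n0, n1, n3, n4, n5}
Sat(~start) = {n2, n3}
Sat(~start | safe) = {n0, n2, n3}
Sat(EX (~start | safe)) = {s : some successor in {n0, n2, n3}} = {n0, n1, n5}
E[(safe | start) U EX (~start | safe)]: least fixpoint, start Z0 = Sat(EX (~start | safe)) = {n0, n1, n5}, add states in Sat(safe | start) with some successor in Z. Z1 = {n0, n1, n3, n4, n5}; fixed.
Sat(E[(safe | start) U EX (~start | safe)]) = {n0, n1, n3, n4, n5}
n0 ∈ Sat(E[(safe | start) U EX (~start | safe)]) = {n0, n1, n3, n4, n5}, so the formula holds at n0.

Yes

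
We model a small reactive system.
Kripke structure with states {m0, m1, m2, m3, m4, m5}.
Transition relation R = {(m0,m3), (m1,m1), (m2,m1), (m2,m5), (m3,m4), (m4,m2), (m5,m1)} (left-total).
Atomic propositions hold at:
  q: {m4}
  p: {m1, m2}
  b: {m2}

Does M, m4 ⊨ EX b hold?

Yes

Sat(EX b) = {s : some successor in {m2}} = {m4}
m4 ∈ Sat(EX b) = {m4}, so the formula holds at m4.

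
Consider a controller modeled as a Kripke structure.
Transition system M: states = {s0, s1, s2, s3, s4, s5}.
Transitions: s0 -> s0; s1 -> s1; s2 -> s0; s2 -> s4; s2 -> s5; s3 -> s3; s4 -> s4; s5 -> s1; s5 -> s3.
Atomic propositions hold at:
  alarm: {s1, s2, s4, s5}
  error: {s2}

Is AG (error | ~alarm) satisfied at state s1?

No

Sat(~alarm) = {s0, s3}
Sat(error | ~alarm) = {s0, s2, s3}
AG (error | ~alarm): greatest fixpoint, start Z0 = {s0, s2, s3}, keep only states in Sat with every successor in Z. Z1 = {s0, s3}; fixed.
Sat(AG (error | ~alarm)) = {s0, s3}
s1 ∉ Sat(AG (error | ~alarm)) = {s0, s3}, so the formula does not hold at s1.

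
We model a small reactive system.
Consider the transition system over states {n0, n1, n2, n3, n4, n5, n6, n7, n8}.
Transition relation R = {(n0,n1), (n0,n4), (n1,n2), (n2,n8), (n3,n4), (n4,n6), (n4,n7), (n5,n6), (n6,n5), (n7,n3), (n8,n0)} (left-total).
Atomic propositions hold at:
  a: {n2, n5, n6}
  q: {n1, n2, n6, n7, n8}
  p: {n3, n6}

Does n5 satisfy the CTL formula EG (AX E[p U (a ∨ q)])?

Yes

Sat(a ∨ q) = {n1, n2, n5, n6, n7, n8}
E[p U (a ∨ q)]: least fixpoint, start Z0 = Sat((a ∨ q)) = {n1, n2, n5, n6, n7, n8}, add states in Sat(p) with some successor in Z. Already a fixed point.
Sat(E[p U (a ∨ q)]) = {n1, n2, n5, n6, n7, n8}
Sat(AX E[p U (a ∨ q)]) = {s : every successor in {n1, n2, n5, n6, n7, n8}} = {n1, n2, n4, n5, n6}
EG (AX E[p U (a ∨ q)]): greatest fixpoint, start Z0 = {n1, n2, n4, n5, n6}, keep only states in Sat with some successor in Z. Z1 = {n1, n4, n5, n6}; Z2 = {n4, n5, n6}; fixed.
Sat(EG (AX E[p U (a ∨ q)])) = {n4, n5, n6}
n5 ∈ Sat(EG (AX E[p U (a ∨ q)])) = {n4, n5, n6}, so the formula holds at n5.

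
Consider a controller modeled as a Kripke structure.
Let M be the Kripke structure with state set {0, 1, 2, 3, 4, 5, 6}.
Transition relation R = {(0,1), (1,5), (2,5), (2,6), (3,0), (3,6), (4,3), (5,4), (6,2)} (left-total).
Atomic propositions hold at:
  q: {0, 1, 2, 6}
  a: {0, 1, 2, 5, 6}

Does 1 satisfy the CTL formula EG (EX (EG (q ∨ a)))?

No

Sat(q ∨ a) = {0, 1, 2, 5, 6}
EG (q ∨ a): greatest fixpoint, start Z0 = {0, 1, 2, 5, 6}, keep only states in Sat with some successor in Z. Z1 = {0, 1, 2, 6}; Z2 = {0, 2, 6}; Z3 = {2, 6}; fixed.
Sat(EG (q ∨ a)) = {2, 6}
Sat(EX (EG (q ∨ a))) = {s : some successor in {2, 6}} = {2, 3, 6}
EG (EX (EG (q ∨ a))): greatest fixpoint, start Z0 = {2, 3, 6}, keep only states in Sat with some successor in Z. Already a fixed point.
Sat(EG (EX (EG (q ∨ a)))) = {2, 3, 6}
1 ∉ Sat(EG (EX (EG (q ∨ a)))) = {2, 3, 6}, so the formula does not hold at 1.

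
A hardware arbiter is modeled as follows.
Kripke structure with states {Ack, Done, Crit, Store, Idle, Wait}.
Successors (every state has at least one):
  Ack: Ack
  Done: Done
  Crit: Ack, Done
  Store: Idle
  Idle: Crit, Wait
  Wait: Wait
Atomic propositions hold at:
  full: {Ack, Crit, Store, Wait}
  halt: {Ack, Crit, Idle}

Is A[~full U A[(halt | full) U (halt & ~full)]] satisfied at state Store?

Yes

Sat(~full) = {Done, Idle}
Sat(halt | full) = {Ack, Crit, Store, Idle, Wait}
Sat(halt & ~full) = {Idle}
A[(halt | full) U (halt & ~full)]: least fixpoint, start Z0 = Sat((halt & ~full)) = {Idle}, add states in Sat(halt | full) with every successor in Z. Z1 = {Store, Idle}; fixed.
Sat(A[(halt | full) U (halt & ~full)]) = {Store, Idle}
A[~full U A[(halt | full) U (halt & ~full)]]: least fixpoint, start Z0 = Sat(A[(halt | full) U (halt & ~full)]) = {Store, Idle}, add states in Sat(~full) with every successor in Z. Already a fixed point.
Sat(A[~full U A[(halt | full) U (halt & ~full)]]) = {Store, Idle}
Store ∈ Sat(A[~full U A[(halt | full) U (halt & ~full)]]) = {Store, Idle}, so the formula holds at Store.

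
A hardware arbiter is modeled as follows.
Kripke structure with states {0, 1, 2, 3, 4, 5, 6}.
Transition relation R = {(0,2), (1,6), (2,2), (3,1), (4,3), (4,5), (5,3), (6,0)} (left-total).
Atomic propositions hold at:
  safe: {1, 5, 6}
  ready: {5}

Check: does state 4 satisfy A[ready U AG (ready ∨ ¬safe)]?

No

Sat(¬safe) = {0, 2, 3, 4}
Sat(ready ∨ ¬safe) = {0, 2, 3, 4, 5}
AG (ready ∨ ¬safe): greatest fixpoint, start Z0 = {0, 2, 3, 4, 5}, keep only states in Sat with every successor in Z. Z1 = {0, 2, 4, 5}; Z2 = {0, 2}; fixed.
Sat(AG (ready ∨ ¬safe)) = {0, 2}
A[ready U AG (ready ∨ ¬safe)]: least fixpoint, start Z0 = Sat(AG (ready ∨ ¬safe)) = {0, 2}, add states in Sat(ready) with every successor in Z. Already a fixed point.
Sat(A[ready U AG (ready ∨ ¬safe)]) = {0, 2}
4 ∉ Sat(A[ready U AG (ready ∨ ¬safe)]) = {0, 2}, so the formula does not hold at 4.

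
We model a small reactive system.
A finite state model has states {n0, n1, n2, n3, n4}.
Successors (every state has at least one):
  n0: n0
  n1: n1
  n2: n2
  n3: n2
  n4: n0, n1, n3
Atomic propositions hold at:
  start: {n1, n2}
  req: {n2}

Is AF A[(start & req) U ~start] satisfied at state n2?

No

Sat(start & req) = {n2}
Sat(~start) = {n0, n3, n4}
A[(start & req) U ~start]: least fixpoint, start Z0 = Sat(~start) = {n0, n3, n4}, add states in Sat(start & req) with every successor in Z. Already a fixed point.
Sat(A[(start & req) U ~start]) = {n0, n3, n4}
AF A[(start & req) U ~start]: least fixpoint, start Z0 = {n0, n3, n4}, add states with every successor in Z. Already a fixed point.
Sat(AF A[(start & req) U ~start]) = {n0, n3, n4}
n2 ∉ Sat(AF A[(start & req) U ~start]) = {n0, n3, n4}, so the formula does not hold at n2.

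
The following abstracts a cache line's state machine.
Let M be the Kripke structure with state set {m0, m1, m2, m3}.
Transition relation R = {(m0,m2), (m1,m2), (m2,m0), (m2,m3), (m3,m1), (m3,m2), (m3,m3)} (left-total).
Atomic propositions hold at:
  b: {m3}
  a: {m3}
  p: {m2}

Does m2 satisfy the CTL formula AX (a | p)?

Sat(a | p) = {m2, m3}
Sat(AX (a | p)) = {s : every successor in {m2, m3}} = {m0, m1}
m2 ∉ Sat(AX (a | p)) = {m0, m1}, so the formula does not hold at m2.

No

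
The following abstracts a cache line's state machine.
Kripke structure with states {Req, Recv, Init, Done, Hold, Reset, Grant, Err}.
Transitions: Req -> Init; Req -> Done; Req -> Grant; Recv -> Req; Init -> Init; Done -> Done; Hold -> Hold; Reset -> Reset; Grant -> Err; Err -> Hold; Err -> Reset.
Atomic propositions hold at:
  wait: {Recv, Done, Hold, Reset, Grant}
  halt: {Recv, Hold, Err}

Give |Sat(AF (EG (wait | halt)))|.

Sat(wait | halt) = {Recv, Done, Hold, Reset, Grant, Err}
EG (wait | halt): greatest fixpoint, start Z0 = {Recv, Done, Hold, Reset, Grant, Err}, keep only states in Sat with some successor in Z. Z1 = {Done, Hold, Reset, Grant, Err}; fixed.
Sat(EG (wait | halt)) = {Done, Hold, Reset, Grant, Err}
AF (EG (wait | halt)): least fixpoint, start Z0 = {Done, Hold, Reset, Grant, Err}, add states with every successor in Z. Already a fixed point.
Sat(AF (EG (wait | halt))) = {Done, Hold, Reset, Grant, Err}
|Sat(AF (EG (wait | halt)))| = |{Done, Hold, Reset, Grant, Err}| = 5.

5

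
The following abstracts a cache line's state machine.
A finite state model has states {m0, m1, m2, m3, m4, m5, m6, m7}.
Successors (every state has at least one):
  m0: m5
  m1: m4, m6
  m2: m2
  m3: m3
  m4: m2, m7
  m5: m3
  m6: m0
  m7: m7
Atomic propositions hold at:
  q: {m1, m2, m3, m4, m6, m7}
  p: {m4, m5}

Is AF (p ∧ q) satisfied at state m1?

Sat(p ∧ q) = {m4}
AF (p ∧ q): least fixpoint, start Z0 = {m4}, add states with every successor in Z. Already a fixed point.
Sat(AF (p ∧ q)) = {m4}
m1 ∉ Sat(AF (p ∧ q)) = {m4}, so the formula does not hold at m1.

No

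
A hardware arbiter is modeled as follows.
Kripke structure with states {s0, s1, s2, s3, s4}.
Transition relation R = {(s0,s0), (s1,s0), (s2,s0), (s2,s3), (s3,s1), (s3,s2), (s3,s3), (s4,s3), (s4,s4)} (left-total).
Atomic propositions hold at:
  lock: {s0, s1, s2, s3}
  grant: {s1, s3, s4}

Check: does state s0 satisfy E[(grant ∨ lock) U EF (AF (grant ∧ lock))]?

No

Sat(grant ∨ lock) = {s0, s1, s2, s3, s4}
Sat(grant ∧ lock) = {s1, s3}
AF (grant ∧ lock): least fixpoint, start Z0 = {s1, s3}, add states with every successor in Z. Already a fixed point.
Sat(AF (grant ∧ lock)) = {s1, s3}
EF (AF (grant ∧ lock)): least fixpoint, start Z0 = {s1, s3}, add states with some successor in Z. Z1 = {s1, s2, s3, s4}; fixed.
Sat(EF (AF (grant ∧ lock))) = {s1, s2, s3, s4}
E[(grant ∨ lock) U EF (AF (grant ∧ lock))]: least fixpoint, start Z0 = Sat(EF (AF (grant ∧ lock))) = {s1, s2, s3, s4}, add states in Sat(grant ∨ lock) with some successor in Z. Already a fixed point.
Sat(E[(grant ∨ lock) U EF (AF (grant ∧ lock))]) = {s1, s2, s3, s4}
s0 ∉ Sat(E[(grant ∨ lock) U EF (AF (grant ∧ lock))]) = {s1, s2, s3, s4}, so the formula does not hold at s0.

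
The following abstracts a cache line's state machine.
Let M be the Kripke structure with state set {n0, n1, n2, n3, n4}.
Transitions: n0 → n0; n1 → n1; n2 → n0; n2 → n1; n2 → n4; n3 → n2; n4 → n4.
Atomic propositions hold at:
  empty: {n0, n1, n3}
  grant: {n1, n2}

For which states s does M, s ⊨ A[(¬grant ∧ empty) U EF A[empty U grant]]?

{n1, n2, n3}

Sat(¬grant) = {n0, n3, n4}
Sat(¬grant ∧ empty) = {n0, n3}
A[empty U grant]: least fixpoint, start Z0 = Sat(grant) = {n1, n2}, add states in Sat(empty) with every successor in Z. Z1 = {n1, n2, n3}; fixed.
Sat(A[empty U grant]) = {n1, n2, n3}
EF A[empty U grant]: least fixpoint, start Z0 = {n1, n2, n3}, add states with some successor in Z. Already a fixed point.
Sat(EF A[empty U grant]) = {n1, n2, n3}
A[(¬grant ∧ empty) U EF A[empty U grant]]: least fixpoint, start Z0 = Sat(EF A[empty U grant]) = {n1, n2, n3}, add states in Sat(¬grant ∧ empty) with every successor in Z. Already a fixed point.
Sat(A[(¬grant ∧ empty) U EF A[empty U grant]]) = {n1, n2, n3}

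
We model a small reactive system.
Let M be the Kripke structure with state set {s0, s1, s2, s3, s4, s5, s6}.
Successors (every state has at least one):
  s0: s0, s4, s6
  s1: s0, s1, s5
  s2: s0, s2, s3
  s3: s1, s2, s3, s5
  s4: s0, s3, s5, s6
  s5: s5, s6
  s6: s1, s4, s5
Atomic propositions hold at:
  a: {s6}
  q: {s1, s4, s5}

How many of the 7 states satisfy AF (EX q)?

6

Sat(EX q) = {s : some successor in {s1, s4, s5}} = {s0, s1, s3, s4, s5, s6}
AF (EX q): least fixpoint, start Z0 = {s0, s1, s3, s4, s5, s6}, add states with every successor in Z. Already a fixed point.
Sat(AF (EX q)) = {s0, s1, s3, s4, s5, s6}
|Sat(AF (EX q))| = |{s0, s1, s3, s4, s5, s6}| = 6.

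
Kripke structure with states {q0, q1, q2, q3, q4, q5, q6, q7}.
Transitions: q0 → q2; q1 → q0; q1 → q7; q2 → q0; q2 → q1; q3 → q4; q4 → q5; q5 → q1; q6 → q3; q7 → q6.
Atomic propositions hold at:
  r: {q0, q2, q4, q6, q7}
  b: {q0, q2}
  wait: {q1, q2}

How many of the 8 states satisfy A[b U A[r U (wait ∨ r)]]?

6

Sat(wait ∨ r) = {q0, q1, q2, q4, q6, q7}
A[r U (wait ∨ r)]: least fixpoint, start Z0 = Sat((wait ∨ r)) = {q0, q1, q2, q4, q6, q7}, add states in Sat(r) with every successor in Z. Already a fixed point.
Sat(A[r U (wait ∨ r)]) = {q0, q1, q2, q4, q6, q7}
A[b U A[r U (wait ∨ r)]]: least fixpoint, start Z0 = Sat(A[r U (wait ∨ r)]) = {q0, q1, q2, q4, q6, q7}, add states in Sat(b) with every successor in Z. Already a fixed point.
Sat(A[b U A[r U (wait ∨ r)]]) = {q0, q1, q2, q4, q6, q7}
|Sat(A[b U A[r U (wait ∨ r)]])| = |{q0, q1, q2, q4, q6, q7}| = 6.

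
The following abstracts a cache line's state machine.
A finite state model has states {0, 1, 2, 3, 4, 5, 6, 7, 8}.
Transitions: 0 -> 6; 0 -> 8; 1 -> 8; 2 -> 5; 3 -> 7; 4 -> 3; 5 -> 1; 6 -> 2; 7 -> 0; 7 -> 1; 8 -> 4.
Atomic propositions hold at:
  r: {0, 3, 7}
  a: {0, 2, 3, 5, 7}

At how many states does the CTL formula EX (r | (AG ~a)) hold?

Sat(~a) = {1, 4, 6, 8}
AG ~a: greatest fixpoint, start Z0 = {1, 4, 6, 8}, keep only states in Sat with every successor in Z. Z1 = {1, 8}; Z2 = {1}; Z3 = ∅; fixed.
Sat(AG ~a) = ∅
Sat(r | (AG ~a)) = {0, 3, 7}
Sat(EX (r | (AG ~a))) = {s : some successor in {0, 3, 7}} = {3, 4, 7}
|Sat(EX (r | (AG ~a)))| = |{3, 4, 7}| = 3.

3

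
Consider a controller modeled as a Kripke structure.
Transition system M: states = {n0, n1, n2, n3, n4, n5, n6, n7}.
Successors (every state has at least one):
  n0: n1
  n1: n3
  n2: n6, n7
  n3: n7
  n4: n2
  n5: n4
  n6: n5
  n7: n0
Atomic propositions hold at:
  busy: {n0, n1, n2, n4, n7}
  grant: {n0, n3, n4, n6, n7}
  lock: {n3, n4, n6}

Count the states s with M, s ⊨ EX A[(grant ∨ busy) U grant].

7

Sat(grant ∨ busy) = {n0, n1, n2, n3, n4, n6, n7}
A[(grant ∨ busy) U grant]: least fixpoint, start Z0 = Sat(grant) = {n0, n3, n4, n6, n7}, add states in Sat(grant ∨ busy) with every successor in Z. Z1 = {n0, n1, n2, n3, n4, n6, n7}; fixed.
Sat(A[(grant ∨ busy) U grant]) = {n0, n1, n2, n3, n4, n6, n7}
Sat(EX A[(grant ∨ busy) U grant]) = {s : some successor in {n0, n1, n2, n3, n4, n6, n7}} = {n0, n1, n2, n3, n4, n5, n7}
|Sat(EX A[(grant ∨ busy) U grant])| = |{n0, n1, n2, n3, n4, n5, n7}| = 7.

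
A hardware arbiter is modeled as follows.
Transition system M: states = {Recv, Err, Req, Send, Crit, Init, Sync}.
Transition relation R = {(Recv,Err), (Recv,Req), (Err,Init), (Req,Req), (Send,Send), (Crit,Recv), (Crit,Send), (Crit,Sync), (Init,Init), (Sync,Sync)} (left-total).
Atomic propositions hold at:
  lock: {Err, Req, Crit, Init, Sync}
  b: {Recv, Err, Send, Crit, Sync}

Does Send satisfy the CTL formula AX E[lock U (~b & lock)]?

Sat(~b) = {Req, Init}
Sat(~b & lock) = {Req, Init}
E[lock U (~b & lock)]: least fixpoint, start Z0 = Sat((~b & lock)) = {Req, Init}, add states in Sat(lock) with some successor in Z. Z1 = {Err, Req, Init}; fixed.
Sat(E[lock U (~b & lock)]) = {Err, Req, Init}
Sat(AX E[lock U (~b & lock)]) = {s : every successor in {Err, Req, Init}} = {Recv, Err, Req, Init}
Send ∉ Sat(AX E[lock U (~b & lock)]) = {Recv, Err, Req, Init}, so the formula does not hold at Send.

No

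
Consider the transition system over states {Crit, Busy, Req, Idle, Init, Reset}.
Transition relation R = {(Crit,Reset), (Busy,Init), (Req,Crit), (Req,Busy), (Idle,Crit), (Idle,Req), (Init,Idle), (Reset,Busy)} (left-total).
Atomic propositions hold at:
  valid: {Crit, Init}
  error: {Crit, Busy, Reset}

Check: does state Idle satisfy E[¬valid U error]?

Yes

Sat(¬valid) = {Busy, Req, Idle, Reset}
E[¬valid U error]: least fixpoint, start Z0 = Sat(error) = {Crit, Busy, Reset}, add states in Sat(¬valid) with some successor in Z. Z1 = {Crit, Busy, Req, Idle, Reset}; fixed.
Sat(E[¬valid U error]) = {Crit, Busy, Req, Idle, Reset}
Idle ∈ Sat(E[¬valid U error]) = {Crit, Busy, Req, Idle, Reset}, so the formula holds at Idle.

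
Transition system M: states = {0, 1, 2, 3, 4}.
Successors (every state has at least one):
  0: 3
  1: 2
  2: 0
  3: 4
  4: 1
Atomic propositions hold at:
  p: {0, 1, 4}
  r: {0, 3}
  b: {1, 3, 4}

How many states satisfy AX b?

Sat(AX b) = {s : every successor in {1, 3, 4}} = {0, 3, 4}
|Sat(AX b)| = |{0, 3, 4}| = 3.

3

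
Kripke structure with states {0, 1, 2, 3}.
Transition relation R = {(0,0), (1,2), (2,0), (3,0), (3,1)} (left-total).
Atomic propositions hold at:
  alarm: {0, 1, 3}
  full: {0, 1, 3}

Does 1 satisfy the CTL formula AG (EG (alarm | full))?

Sat(alarm | full) = {0, 1, 3}
EG (alarm | full): greatest fixpoint, start Z0 = {0, 1, 3}, keep only states in Sat with some successor in Z. Z1 = {0, 3}; fixed.
Sat(EG (alarm | full)) = {0, 3}
AG (EG (alarm | full)): greatest fixpoint, start Z0 = {0, 3}, keep only states in Sat with every successor in Z. Z1 = {0}; fixed.
Sat(AG (EG (alarm | full))) = {0}
1 ∉ Sat(AG (EG (alarm | full))) = {0}, so the formula does not hold at 1.

No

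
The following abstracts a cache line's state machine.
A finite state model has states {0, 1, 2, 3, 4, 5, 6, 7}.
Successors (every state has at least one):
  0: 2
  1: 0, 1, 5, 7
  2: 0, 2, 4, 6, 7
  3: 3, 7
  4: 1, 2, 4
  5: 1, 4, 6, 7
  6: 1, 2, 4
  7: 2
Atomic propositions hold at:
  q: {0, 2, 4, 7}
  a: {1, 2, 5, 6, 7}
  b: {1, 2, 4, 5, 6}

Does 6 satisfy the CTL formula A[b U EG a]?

Yes

EG a: greatest fixpoint, start Z0 = {1, 2, 5, 6, 7}, keep only states in Sat with some successor in Z. Already a fixed point.
Sat(EG a) = {1, 2, 5, 6, 7}
A[b U EG a]: least fixpoint, start Z0 = Sat(EG a) = {1, 2, 5, 6, 7}, add states in Sat(b) with every successor in Z. Already a fixed point.
Sat(A[b U EG a]) = {1, 2, 5, 6, 7}
6 ∈ Sat(A[b U EG a]) = {1, 2, 5, 6, 7}, so the formula holds at 6.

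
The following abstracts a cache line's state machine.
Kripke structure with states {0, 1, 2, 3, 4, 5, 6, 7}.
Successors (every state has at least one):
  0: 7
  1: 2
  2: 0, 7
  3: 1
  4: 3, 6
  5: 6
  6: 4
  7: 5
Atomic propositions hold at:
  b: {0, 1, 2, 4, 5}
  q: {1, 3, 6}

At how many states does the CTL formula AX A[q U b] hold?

6

A[q U b]: least fixpoint, start Z0 = Sat(b) = {0, 1, 2, 4, 5}, add states in Sat(q) with every successor in Z. Z1 = {0, 1, 2, 3, 4, 5, 6}; fixed.
Sat(A[q U b]) = {0, 1, 2, 3, 4, 5, 6}
Sat(AX A[q U b]) = {s : every successor in {0, 1, 2, 3, 4, 5, 6}} = {1, 3, 4, 5, 6, 7}
|Sat(AX A[q U b])| = |{1, 3, 4, 5, 6, 7}| = 6.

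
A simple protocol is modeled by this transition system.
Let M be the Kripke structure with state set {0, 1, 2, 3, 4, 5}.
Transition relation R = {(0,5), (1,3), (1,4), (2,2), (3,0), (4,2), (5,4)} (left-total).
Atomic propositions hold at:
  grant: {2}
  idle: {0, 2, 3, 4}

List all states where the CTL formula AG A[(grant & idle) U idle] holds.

Sat(grant & idle) = {2}
A[(grant & idle) U idle]: least fixpoint, start Z0 = Sat(idle) = {0, 2, 3, 4}, add states in Sat(grant & idle) with every successor in Z. Already a fixed point.
Sat(A[(grant & idle) U idle]) = {0, 2, 3, 4}
AG A[(grant & idle) U idle]: greatest fixpoint, start Z0 = {0, 2, 3, 4}, keep only states in Sat with every successor in Z. Z1 = {2, 3, 4}; Z2 = {2, 4}; fixed.
Sat(AG A[(grant & idle) U idle]) = {2, 4}

{2, 4}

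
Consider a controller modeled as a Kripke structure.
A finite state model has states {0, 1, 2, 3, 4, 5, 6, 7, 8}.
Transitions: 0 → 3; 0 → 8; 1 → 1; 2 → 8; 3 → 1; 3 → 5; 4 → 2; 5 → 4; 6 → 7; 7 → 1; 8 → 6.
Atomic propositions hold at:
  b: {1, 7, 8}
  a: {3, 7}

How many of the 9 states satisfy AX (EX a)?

Sat(EX a) = {s : some successor in {3, 7}} = {0, 6}
Sat(AX (EX a)) = {s : every successor in {0, 6}} = {8}
|Sat(AX (EX a))| = |{8}| = 1.

1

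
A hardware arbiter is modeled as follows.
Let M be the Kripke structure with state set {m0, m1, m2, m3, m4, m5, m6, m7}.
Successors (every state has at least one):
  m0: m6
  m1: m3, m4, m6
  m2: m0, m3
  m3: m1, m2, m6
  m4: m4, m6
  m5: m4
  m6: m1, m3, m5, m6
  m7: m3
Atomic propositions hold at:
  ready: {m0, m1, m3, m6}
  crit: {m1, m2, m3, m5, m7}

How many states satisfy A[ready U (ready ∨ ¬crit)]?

5

Sat(¬crit) = {m0, m4, m6}
Sat(ready ∨ ¬crit) = {m0, m1, m3, m4, m6}
A[ready U (ready ∨ ¬crit)]: least fixpoint, start Z0 = Sat((ready ∨ ¬crit)) = {m0, m1, m3, m4, m6}, add states in Sat(ready) with every successor in Z. Already a fixed point.
Sat(A[ready U (ready ∨ ¬crit)]) = {m0, m1, m3, m4, m6}
|Sat(A[ready U (ready ∨ ¬crit)])| = |{m0, m1, m3, m4, m6}| = 5.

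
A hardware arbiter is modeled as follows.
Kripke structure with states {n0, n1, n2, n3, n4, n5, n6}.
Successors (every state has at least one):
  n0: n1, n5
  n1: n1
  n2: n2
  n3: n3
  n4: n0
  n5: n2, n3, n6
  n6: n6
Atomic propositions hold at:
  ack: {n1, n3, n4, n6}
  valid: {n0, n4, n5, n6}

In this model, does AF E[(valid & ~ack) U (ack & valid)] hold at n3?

Sat(~ack) = {n0, n2, n5}
Sat(valid & ~ack) = {n0, n5}
Sat(ack & valid) = {n4, n6}
E[(valid & ~ack) U (ack & valid)]: least fixpoint, start Z0 = Sat((ack & valid)) = {n4, n6}, add states in Sat(valid & ~ack) with some successor in Z. Z1 = {n4, n5, n6}; Z2 = {n0, n4, n5, n6}; fixed.
Sat(E[(valid & ~ack) U (ack & valid)]) = {n0, n4, n5, n6}
AF E[(valid & ~ack) U (ack & valid)]: least fixpoint, start Z0 = {n0, n4, n5, n6}, add states with every successor in Z. Already a fixed point.
Sat(AF E[(valid & ~ack) U (ack & valid)]) = {n0, n4, n5, n6}
n3 ∉ Sat(AF E[(valid & ~ack) U (ack & valid)]) = {n0, n4, n5, n6}, so the formula does not hold at n3.

No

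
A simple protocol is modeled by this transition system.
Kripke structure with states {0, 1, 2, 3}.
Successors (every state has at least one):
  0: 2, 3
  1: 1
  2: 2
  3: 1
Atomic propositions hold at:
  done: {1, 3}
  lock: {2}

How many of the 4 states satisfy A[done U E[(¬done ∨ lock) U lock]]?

2

Sat(¬done) = {0, 2}
Sat(¬done ∨ lock) = {0, 2}
E[(¬done ∨ lock) U lock]: least fixpoint, start Z0 = Sat(lock) = {2}, add states in Sat(¬done ∨ lock) with some successor in Z. Z1 = {0, 2}; fixed.
Sat(E[(¬done ∨ lock) U lock]) = {0, 2}
A[done U E[(¬done ∨ lock) U lock]]: least fixpoint, start Z0 = Sat(E[(¬done ∨ lock) U lock]) = {0, 2}, add states in Sat(done) with every successor in Z. Already a fixed point.
Sat(A[done U E[(¬done ∨ lock) U lock]]) = {0, 2}
|Sat(A[done U E[(¬done ∨ lock) U lock]])| = |{0, 2}| = 2.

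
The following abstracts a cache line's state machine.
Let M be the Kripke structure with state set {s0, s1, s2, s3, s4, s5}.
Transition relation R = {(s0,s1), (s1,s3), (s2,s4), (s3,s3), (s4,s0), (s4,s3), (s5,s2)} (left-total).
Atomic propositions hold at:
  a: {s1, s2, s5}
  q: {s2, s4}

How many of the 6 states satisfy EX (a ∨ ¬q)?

5

Sat(¬q) = {s0, s1, s3, s5}
Sat(a ∨ ¬q) = {s0, s1, s2, s3, s5}
Sat(EX (a ∨ ¬q)) = {s : some successor in {s0, s1, s2, s3, s5}} = {s0, s1, s3, s4, s5}
|Sat(EX (a ∨ ¬q))| = |{s0, s1, s3, s4, s5}| = 5.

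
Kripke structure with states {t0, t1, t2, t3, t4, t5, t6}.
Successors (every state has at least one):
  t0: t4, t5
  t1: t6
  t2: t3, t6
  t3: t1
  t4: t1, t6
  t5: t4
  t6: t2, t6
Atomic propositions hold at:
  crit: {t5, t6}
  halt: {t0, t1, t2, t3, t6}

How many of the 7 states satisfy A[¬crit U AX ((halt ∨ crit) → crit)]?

Sat(¬crit) = {t0, t1, t2, t3, t4}
Sat(halt ∨ crit) = {t0, t1, t2, t3, t5, t6}
Sat((halt ∨ crit) → crit) = {t4, t5, t6}
Sat(AX ((halt ∨ crit) → crit)) = {s : every successor in {t4, t5, t6}} = {t0, t1, t5}
A[¬crit U AX ((halt ∨ crit) → crit)]: least fixpoint, start Z0 = Sat(AX ((halt ∨ crit) → crit)) = {t0, t1, t5}, add states in Sat(¬crit) with every successor in Z. Z1 = {t0, t1, t3, t5}; fixed.
Sat(A[¬crit U AX ((halt ∨ crit) → crit)]) = {t0, t1, t3, t5}
|Sat(A[¬crit U AX ((halt ∨ crit) → crit)])| = |{t0, t1, t3, t5}| = 4.

4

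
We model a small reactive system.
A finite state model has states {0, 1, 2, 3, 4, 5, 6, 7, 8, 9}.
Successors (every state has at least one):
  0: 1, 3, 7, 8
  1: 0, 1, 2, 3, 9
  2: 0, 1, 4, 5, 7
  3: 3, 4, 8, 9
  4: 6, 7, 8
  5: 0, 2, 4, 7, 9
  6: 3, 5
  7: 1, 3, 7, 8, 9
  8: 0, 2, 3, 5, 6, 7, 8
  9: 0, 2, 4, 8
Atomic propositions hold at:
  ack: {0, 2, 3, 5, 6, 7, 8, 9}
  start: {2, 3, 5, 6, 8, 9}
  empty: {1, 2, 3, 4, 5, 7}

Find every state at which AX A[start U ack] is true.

{4, 6, 8}

A[start U ack]: least fixpoint, start Z0 = Sat(ack) = {0, 2, 3, 5, 6, 7, 8, 9}, add states in Sat(start) with every successor in Z. Already a fixed point.
Sat(A[start U ack]) = {0, 2, 3, 5, 6, 7, 8, 9}
Sat(AX A[start U ack]) = {s : every successor in {0, 2, 3, 5, 6, 7, 8, 9}} = {4, 6, 8}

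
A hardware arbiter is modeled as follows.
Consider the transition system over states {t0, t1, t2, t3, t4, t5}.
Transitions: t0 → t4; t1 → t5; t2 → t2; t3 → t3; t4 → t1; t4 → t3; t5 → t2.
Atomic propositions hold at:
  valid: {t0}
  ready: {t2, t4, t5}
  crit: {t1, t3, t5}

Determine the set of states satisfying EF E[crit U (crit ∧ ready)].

Sat(crit ∧ ready) = {t5}
E[crit U (crit ∧ ready)]: least fixpoint, start Z0 = Sat((crit ∧ ready)) = {t5}, add states in Sat(crit) with some successor in Z. Z1 = {t1, t5}; fixed.
Sat(E[crit U (crit ∧ ready)]) = {t1, t5}
EF E[crit U (crit ∧ ready)]: least fixpoint, start Z0 = {t1, t5}, add states with some successor in Z. Z1 = {t1, t4, t5}; Z2 = {t0, t1, t4, t5}; fixed.
Sat(EF E[crit U (crit ∧ ready)]) = {t0, t1, t4, t5}

{t0, t1, t4, t5}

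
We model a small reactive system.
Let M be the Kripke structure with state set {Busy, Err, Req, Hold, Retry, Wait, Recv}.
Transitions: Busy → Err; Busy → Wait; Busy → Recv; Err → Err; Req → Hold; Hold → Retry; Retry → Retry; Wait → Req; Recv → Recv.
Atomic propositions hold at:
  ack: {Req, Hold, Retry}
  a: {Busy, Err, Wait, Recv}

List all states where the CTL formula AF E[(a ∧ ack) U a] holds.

Sat(a ∧ ack) = ∅
E[(a ∧ ack) U a]: least fixpoint, start Z0 = Sat(a) = {Busy, Err, Wait, Recv}, add states in Sat(a ∧ ack) with some successor in Z. Already a fixed point.
Sat(E[(a ∧ ack) U a]) = {Busy, Err, Wait, Recv}
AF E[(a ∧ ack) U a]: least fixpoint, start Z0 = {Busy, Err, Wait, Recv}, add states with every successor in Z. Already a fixed point.
Sat(AF E[(a ∧ ack) U a]) = {Busy, Err, Wait, Recv}

{Busy, Err, Wait, Recv}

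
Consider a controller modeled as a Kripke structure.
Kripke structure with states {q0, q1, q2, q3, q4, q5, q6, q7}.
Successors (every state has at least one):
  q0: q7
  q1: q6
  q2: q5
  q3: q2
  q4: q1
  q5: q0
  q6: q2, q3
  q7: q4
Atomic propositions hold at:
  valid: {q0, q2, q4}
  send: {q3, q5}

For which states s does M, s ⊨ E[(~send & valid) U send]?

{q2, q3, q5}

Sat(~send) = {q0, q1, q2, q4, q6, q7}
Sat(~send & valid) = {q0, q2, q4}
E[(~send & valid) U send]: least fixpoint, start Z0 = Sat(send) = {q3, q5}, add states in Sat(~send & valid) with some successor in Z. Z1 = {q2, q3, q5}; fixed.
Sat(E[(~send & valid) U send]) = {q2, q3, q5}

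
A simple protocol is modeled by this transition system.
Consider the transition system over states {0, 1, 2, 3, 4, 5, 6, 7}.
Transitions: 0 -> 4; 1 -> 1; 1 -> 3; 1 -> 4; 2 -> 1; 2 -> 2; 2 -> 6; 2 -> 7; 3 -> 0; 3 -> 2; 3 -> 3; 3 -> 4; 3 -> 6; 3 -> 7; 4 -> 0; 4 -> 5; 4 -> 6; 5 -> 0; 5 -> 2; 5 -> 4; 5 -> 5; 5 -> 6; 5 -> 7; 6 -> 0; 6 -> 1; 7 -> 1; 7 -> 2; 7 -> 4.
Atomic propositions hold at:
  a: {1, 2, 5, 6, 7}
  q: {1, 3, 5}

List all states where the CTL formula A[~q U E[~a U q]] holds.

Sat(~q) = {0, 2, 4, 6, 7}
Sat(~a) = {0, 3, 4}
E[~a U q]: least fixpoint, start Z0 = Sat(q) = {1, 3, 5}, add states in Sat(~a) with some successor in Z. Z1 = {1, 3, 4, 5}; Z2 = {0, 1, 3, 4, 5}; fixed.
Sat(E[~a U q]) = {0, 1, 3, 4, 5}
A[~q U E[~a U q]]: least fixpoint, start Z0 = Sat(E[~a U q]) = {0, 1, 3, 4, 5}, add states in Sat(~q) with every successor in Z. Z1 = {0, 1, 3, 4, 5, 6}; fixed.
Sat(A[~q U E[~a U q]]) = {0, 1, 3, 4, 5, 6}

{0, 1, 3, 4, 5, 6}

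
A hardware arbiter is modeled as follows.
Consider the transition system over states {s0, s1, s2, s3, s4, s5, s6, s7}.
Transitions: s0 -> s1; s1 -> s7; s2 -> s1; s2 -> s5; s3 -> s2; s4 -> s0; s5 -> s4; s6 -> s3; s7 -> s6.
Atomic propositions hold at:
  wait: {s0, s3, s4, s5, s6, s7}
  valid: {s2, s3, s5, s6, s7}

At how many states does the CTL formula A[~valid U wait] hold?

Sat(~valid) = {s0, s1, s4}
A[~valid U wait]: least fixpoint, start Z0 = Sat(wait) = {s0, s3, s4, s5, s6, s7}, add states in Sat(~valid) with every successor in Z. Z1 = {s0, s1, s3, s4, s5, s6, s7}; fixed.
Sat(A[~valid U wait]) = {s0, s1, s3, s4, s5, s6, s7}
|Sat(A[~valid U wait])| = |{s0, s1, s3, s4, s5, s6, s7}| = 7.

7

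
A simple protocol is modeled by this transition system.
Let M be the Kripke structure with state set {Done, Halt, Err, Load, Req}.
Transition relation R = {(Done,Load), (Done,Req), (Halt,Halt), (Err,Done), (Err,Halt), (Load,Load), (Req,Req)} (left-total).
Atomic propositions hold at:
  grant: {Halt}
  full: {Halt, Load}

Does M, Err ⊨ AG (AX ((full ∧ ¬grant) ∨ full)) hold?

Sat(¬grant) = {Done, Err, Load, Req}
Sat(full ∧ ¬grant) = {Load}
Sat((full ∧ ¬grant) ∨ full) = {Halt, Load}
Sat(AX ((full ∧ ¬grant) ∨ full)) = {s : every successor in {Halt, Load}} = {Halt, Load}
AG (AX ((full ∧ ¬grant) ∨ full)): greatest fixpoint, start Z0 = {Halt, Load}, keep only states in Sat with every successor in Z. Already a fixed point.
Sat(AG (AX ((full ∧ ¬grant) ∨ full))) = {Halt, Load}
Err ∉ Sat(AG (AX ((full ∧ ¬grant) ∨ full))) = {Halt, Load}, so the formula does not hold at Err.

No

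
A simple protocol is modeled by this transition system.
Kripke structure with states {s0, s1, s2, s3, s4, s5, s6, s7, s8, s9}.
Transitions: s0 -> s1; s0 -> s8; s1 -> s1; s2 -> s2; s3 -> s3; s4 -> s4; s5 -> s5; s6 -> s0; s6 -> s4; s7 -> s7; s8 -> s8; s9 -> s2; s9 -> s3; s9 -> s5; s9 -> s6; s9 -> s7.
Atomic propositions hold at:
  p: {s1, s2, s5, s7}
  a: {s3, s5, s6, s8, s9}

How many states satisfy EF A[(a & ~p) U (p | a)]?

9

Sat(~p) = {s0, s3, s4, s6, s8, s9}
Sat(a & ~p) = {s3, s6, s8, s9}
Sat(p | a) = {s1, s2, s3, s5, s6, s7, s8, s9}
A[(a & ~p) U (p | a)]: least fixpoint, start Z0 = Sat((p | a)) = {s1, s2, s3, s5, s6, s7, s8, s9}, add states in Sat(a & ~p) with every successor in Z. Already a fixed point.
Sat(A[(a & ~p) U (p | a)]) = {s1, s2, s3, s5, s6, s7, s8, s9}
EF A[(a & ~p) U (p | a)]: least fixpoint, start Z0 = {s1, s2, s3, s5, s6, s7, s8, s9}, add states with some successor in Z. Z1 = {s0, s1, s2, s3, s5, s6, s7, s8, s9}; fixed.
Sat(EF A[(a & ~p) U (p | a)]) = {s0, s1, s2, s3, s5, s6, s7, s8, s9}
|Sat(EF A[(a & ~p) U (p | a)])| = |{s0, s1, s2, s3, s5, s6, s7, s8, s9}| = 9.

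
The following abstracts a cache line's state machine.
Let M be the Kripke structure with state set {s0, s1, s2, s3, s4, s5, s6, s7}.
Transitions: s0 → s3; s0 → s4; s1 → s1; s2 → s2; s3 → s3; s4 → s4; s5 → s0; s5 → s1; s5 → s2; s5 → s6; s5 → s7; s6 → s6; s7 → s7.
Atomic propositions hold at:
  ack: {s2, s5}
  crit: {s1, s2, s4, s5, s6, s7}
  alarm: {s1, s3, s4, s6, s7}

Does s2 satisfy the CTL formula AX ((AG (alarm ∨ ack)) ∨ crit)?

Yes

Sat(alarm ∨ ack) = {s1, s2, s3, s4, s5, s6, s7}
AG (alarm ∨ ack): greatest fixpoint, start Z0 = {s1, s2, s3, s4, s5, s6, s7}, keep only states in Sat with every successor in Z. Z1 = {s1, s2, s3, s4, s6, s7}; fixed.
Sat(AG (alarm ∨ ack)) = {s1, s2, s3, s4, s6, s7}
Sat((AG (alarm ∨ ack)) ∨ crit) = {s1, s2, s3, s4, s5, s6, s7}
Sat(AX ((AG (alarm ∨ ack)) ∨ crit)) = {s : every successor in {s1, s2, s3, s4, s5, s6, s7}} = {s0, s1, s2, s3, s4, s6, s7}
s2 ∈ Sat(AX ((AG (alarm ∨ ack)) ∨ crit)) = {s0, s1, s2, s3, s4, s6, s7}, so the formula holds at s2.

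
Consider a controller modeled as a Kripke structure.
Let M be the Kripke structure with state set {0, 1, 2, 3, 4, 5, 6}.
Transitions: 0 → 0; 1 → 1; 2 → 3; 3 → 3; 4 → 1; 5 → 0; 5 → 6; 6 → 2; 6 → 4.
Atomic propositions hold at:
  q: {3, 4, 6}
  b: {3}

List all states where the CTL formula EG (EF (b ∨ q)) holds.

{2, 3, 5, 6}

Sat(b ∨ q) = {3, 4, 6}
EF (b ∨ q): least fixpoint, start Z0 = {3, 4, 6}, add states with some successor in Z. Z1 = {2, 3, 4, 5, 6}; fixed.
Sat(EF (b ∨ q)) = {2, 3, 4, 5, 6}
EG (EF (b ∨ q)): greatest fixpoint, start Z0 = {2, 3, 4, 5, 6}, keep only states in Sat with some successor in Z. Z1 = {2, 3, 5, 6}; fixed.
Sat(EG (EF (b ∨ q))) = {2, 3, 5, 6}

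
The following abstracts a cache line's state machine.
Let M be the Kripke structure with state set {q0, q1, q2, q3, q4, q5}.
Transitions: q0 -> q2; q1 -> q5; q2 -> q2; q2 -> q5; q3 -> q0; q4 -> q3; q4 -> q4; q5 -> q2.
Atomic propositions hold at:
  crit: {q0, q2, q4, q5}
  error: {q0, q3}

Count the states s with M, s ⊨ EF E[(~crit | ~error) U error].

3

Sat(~crit) = {q1, q3}
Sat(~error) = {q1, q2, q4, q5}
Sat(~crit | ~error) = {q1, q2, q3, q4, q5}
E[(~crit | ~error) U error]: least fixpoint, start Z0 = Sat(error) = {q0, q3}, add states in Sat(~crit | ~error) with some successor in Z. Z1 = {q0, q3, q4}; fixed.
Sat(E[(~crit | ~error) U error]) = {q0, q3, q4}
EF E[(~crit | ~error) U error]: least fixpoint, start Z0 = {q0, q3, q4}, add states with some successor in Z. Already a fixed point.
Sat(EF E[(~crit | ~error) U error]) = {q0, q3, q4}
|Sat(EF E[(~crit | ~error) U error])| = |{q0, q3, q4}| = 3.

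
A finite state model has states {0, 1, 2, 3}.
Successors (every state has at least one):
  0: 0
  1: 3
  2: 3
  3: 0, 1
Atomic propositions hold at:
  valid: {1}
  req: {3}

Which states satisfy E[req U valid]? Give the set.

{1, 3}

E[req U valid]: least fixpoint, start Z0 = Sat(valid) = {1}, add states in Sat(req) with some successor in Z. Z1 = {1, 3}; fixed.
Sat(E[req U valid]) = {1, 3}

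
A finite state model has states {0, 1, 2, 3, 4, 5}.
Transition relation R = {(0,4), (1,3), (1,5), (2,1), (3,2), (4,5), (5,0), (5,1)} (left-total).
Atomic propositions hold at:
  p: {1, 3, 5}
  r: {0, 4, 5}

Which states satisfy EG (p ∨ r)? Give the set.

Sat(p ∨ r) = {0, 1, 3, 4, 5}
EG (p ∨ r): greatest fixpoint, start Z0 = {0, 1, 3, 4, 5}, keep only states in Sat with some successor in Z. Z1 = {0, 1, 4, 5}; fixed.
Sat(EG (p ∨ r)) = {0, 1, 4, 5}

{0, 1, 4, 5}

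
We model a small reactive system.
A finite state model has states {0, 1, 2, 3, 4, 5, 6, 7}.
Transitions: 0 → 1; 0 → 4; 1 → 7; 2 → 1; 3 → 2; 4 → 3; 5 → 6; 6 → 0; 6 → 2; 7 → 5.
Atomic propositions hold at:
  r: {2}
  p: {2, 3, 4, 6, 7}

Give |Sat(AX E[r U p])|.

E[r U p]: least fixpoint, start Z0 = Sat(p) = {2, 3, 4, 6, 7}, add states in Sat(r) with some successor in Z. Already a fixed point.
Sat(E[r U p]) = {2, 3, 4, 6, 7}
Sat(AX E[r U p]) = {s : every successor in {2, 3, 4, 6, 7}} = {1, 3, 4, 5}
|Sat(AX E[r U p])| = |{1, 3, 4, 5}| = 4.

4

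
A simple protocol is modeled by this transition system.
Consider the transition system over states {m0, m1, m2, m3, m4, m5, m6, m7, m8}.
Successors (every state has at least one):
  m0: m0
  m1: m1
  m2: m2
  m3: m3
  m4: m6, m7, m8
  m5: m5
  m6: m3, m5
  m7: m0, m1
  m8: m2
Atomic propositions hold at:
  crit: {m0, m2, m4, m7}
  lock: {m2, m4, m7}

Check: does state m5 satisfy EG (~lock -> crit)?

No

Sat(~lock) = {m0, m1, m3, m5, m6, m8}
Sat(~lock -> crit) = {m0, m2, m4, m7}
EG (~lock -> crit): greatest fixpoint, start Z0 = {m0, m2, m4, m7}, keep only states in Sat with some successor in Z. Already a fixed point.
Sat(EG (~lock -> crit)) = {m0, m2, m4, m7}
m5 ∉ Sat(EG (~lock -> crit)) = {m0, m2, m4, m7}, so the formula does not hold at m5.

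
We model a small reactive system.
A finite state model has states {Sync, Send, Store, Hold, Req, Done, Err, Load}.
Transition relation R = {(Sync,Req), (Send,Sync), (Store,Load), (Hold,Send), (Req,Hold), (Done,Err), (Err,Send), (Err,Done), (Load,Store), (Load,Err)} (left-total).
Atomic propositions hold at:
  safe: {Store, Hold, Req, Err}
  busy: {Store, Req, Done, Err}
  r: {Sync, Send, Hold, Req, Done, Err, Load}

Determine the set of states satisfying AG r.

AG r: greatest fixpoint, start Z0 = {Sync, Send, Hold, Req, Done, Err, Load}, keep only states in Sat with every successor in Z. Z1 = {Sync, Send, Hold, Req, Done, Err}; fixed.
Sat(AG r) = {Sync, Send, Hold, Req, Done, Err}

{Sync, Send, Hold, Req, Done, Err}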